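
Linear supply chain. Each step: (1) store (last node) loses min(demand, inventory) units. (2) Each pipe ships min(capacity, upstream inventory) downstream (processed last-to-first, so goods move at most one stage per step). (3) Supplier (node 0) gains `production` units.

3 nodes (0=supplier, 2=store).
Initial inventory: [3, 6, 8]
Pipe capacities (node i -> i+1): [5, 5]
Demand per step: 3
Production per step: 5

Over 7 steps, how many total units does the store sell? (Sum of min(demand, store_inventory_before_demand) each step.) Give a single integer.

Step 1: sold=3 (running total=3) -> [5 4 10]
Step 2: sold=3 (running total=6) -> [5 5 11]
Step 3: sold=3 (running total=9) -> [5 5 13]
Step 4: sold=3 (running total=12) -> [5 5 15]
Step 5: sold=3 (running total=15) -> [5 5 17]
Step 6: sold=3 (running total=18) -> [5 5 19]
Step 7: sold=3 (running total=21) -> [5 5 21]

Answer: 21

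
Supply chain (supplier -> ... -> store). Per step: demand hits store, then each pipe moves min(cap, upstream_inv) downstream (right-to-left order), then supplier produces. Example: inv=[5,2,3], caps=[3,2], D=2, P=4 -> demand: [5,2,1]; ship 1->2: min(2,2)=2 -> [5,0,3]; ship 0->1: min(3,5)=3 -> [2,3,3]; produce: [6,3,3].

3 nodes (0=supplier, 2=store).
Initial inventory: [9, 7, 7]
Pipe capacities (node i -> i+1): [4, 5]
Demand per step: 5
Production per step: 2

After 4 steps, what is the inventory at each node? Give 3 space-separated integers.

Step 1: demand=5,sold=5 ship[1->2]=5 ship[0->1]=4 prod=2 -> inv=[7 6 7]
Step 2: demand=5,sold=5 ship[1->2]=5 ship[0->1]=4 prod=2 -> inv=[5 5 7]
Step 3: demand=5,sold=5 ship[1->2]=5 ship[0->1]=4 prod=2 -> inv=[3 4 7]
Step 4: demand=5,sold=5 ship[1->2]=4 ship[0->1]=3 prod=2 -> inv=[2 3 6]

2 3 6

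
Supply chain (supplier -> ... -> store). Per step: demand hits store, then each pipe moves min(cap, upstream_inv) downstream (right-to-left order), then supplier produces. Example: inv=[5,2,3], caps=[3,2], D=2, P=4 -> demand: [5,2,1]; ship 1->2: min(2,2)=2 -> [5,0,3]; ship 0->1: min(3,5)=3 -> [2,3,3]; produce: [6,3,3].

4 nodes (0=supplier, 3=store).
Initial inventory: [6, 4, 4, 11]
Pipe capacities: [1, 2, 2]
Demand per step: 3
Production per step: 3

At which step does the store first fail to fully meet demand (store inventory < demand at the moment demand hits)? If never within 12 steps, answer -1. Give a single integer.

Step 1: demand=3,sold=3 ship[2->3]=2 ship[1->2]=2 ship[0->1]=1 prod=3 -> [8 3 4 10]
Step 2: demand=3,sold=3 ship[2->3]=2 ship[1->2]=2 ship[0->1]=1 prod=3 -> [10 2 4 9]
Step 3: demand=3,sold=3 ship[2->3]=2 ship[1->2]=2 ship[0->1]=1 prod=3 -> [12 1 4 8]
Step 4: demand=3,sold=3 ship[2->3]=2 ship[1->2]=1 ship[0->1]=1 prod=3 -> [14 1 3 7]
Step 5: demand=3,sold=3 ship[2->3]=2 ship[1->2]=1 ship[0->1]=1 prod=3 -> [16 1 2 6]
Step 6: demand=3,sold=3 ship[2->3]=2 ship[1->2]=1 ship[0->1]=1 prod=3 -> [18 1 1 5]
Step 7: demand=3,sold=3 ship[2->3]=1 ship[1->2]=1 ship[0->1]=1 prod=3 -> [20 1 1 3]
Step 8: demand=3,sold=3 ship[2->3]=1 ship[1->2]=1 ship[0->1]=1 prod=3 -> [22 1 1 1]
Step 9: demand=3,sold=1 ship[2->3]=1 ship[1->2]=1 ship[0->1]=1 prod=3 -> [24 1 1 1]
Step 10: demand=3,sold=1 ship[2->3]=1 ship[1->2]=1 ship[0->1]=1 prod=3 -> [26 1 1 1]
Step 11: demand=3,sold=1 ship[2->3]=1 ship[1->2]=1 ship[0->1]=1 prod=3 -> [28 1 1 1]
Step 12: demand=3,sold=1 ship[2->3]=1 ship[1->2]=1 ship[0->1]=1 prod=3 -> [30 1 1 1]
First stockout at step 9

9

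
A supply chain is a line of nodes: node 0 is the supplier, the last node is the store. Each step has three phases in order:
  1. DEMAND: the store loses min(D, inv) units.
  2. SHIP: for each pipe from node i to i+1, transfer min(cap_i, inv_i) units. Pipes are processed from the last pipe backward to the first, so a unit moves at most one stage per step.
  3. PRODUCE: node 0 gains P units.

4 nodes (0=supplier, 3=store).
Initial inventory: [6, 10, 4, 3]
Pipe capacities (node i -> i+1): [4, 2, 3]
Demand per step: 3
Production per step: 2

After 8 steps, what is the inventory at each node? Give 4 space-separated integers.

Step 1: demand=3,sold=3 ship[2->3]=3 ship[1->2]=2 ship[0->1]=4 prod=2 -> inv=[4 12 3 3]
Step 2: demand=3,sold=3 ship[2->3]=3 ship[1->2]=2 ship[0->1]=4 prod=2 -> inv=[2 14 2 3]
Step 3: demand=3,sold=3 ship[2->3]=2 ship[1->2]=2 ship[0->1]=2 prod=2 -> inv=[2 14 2 2]
Step 4: demand=3,sold=2 ship[2->3]=2 ship[1->2]=2 ship[0->1]=2 prod=2 -> inv=[2 14 2 2]
Step 5: demand=3,sold=2 ship[2->3]=2 ship[1->2]=2 ship[0->1]=2 prod=2 -> inv=[2 14 2 2]
Step 6: demand=3,sold=2 ship[2->3]=2 ship[1->2]=2 ship[0->1]=2 prod=2 -> inv=[2 14 2 2]
Step 7: demand=3,sold=2 ship[2->3]=2 ship[1->2]=2 ship[0->1]=2 prod=2 -> inv=[2 14 2 2]
Step 8: demand=3,sold=2 ship[2->3]=2 ship[1->2]=2 ship[0->1]=2 prod=2 -> inv=[2 14 2 2]

2 14 2 2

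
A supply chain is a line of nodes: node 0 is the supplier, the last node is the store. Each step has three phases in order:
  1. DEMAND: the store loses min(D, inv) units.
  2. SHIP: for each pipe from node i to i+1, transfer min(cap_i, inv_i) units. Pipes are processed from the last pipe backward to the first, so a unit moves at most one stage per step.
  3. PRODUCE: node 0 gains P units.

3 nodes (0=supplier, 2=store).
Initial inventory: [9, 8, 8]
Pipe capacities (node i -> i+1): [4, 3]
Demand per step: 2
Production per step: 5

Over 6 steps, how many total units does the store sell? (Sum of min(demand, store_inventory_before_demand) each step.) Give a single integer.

Answer: 12

Derivation:
Step 1: sold=2 (running total=2) -> [10 9 9]
Step 2: sold=2 (running total=4) -> [11 10 10]
Step 3: sold=2 (running total=6) -> [12 11 11]
Step 4: sold=2 (running total=8) -> [13 12 12]
Step 5: sold=2 (running total=10) -> [14 13 13]
Step 6: sold=2 (running total=12) -> [15 14 14]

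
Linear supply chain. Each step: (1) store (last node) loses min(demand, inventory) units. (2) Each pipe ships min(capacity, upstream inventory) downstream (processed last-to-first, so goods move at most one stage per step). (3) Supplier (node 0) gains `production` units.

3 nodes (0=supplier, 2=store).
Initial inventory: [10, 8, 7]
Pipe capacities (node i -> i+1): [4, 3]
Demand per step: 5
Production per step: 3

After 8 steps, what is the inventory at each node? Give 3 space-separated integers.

Step 1: demand=5,sold=5 ship[1->2]=3 ship[0->1]=4 prod=3 -> inv=[9 9 5]
Step 2: demand=5,sold=5 ship[1->2]=3 ship[0->1]=4 prod=3 -> inv=[8 10 3]
Step 3: demand=5,sold=3 ship[1->2]=3 ship[0->1]=4 prod=3 -> inv=[7 11 3]
Step 4: demand=5,sold=3 ship[1->2]=3 ship[0->1]=4 prod=3 -> inv=[6 12 3]
Step 5: demand=5,sold=3 ship[1->2]=3 ship[0->1]=4 prod=3 -> inv=[5 13 3]
Step 6: demand=5,sold=3 ship[1->2]=3 ship[0->1]=4 prod=3 -> inv=[4 14 3]
Step 7: demand=5,sold=3 ship[1->2]=3 ship[0->1]=4 prod=3 -> inv=[3 15 3]
Step 8: demand=5,sold=3 ship[1->2]=3 ship[0->1]=3 prod=3 -> inv=[3 15 3]

3 15 3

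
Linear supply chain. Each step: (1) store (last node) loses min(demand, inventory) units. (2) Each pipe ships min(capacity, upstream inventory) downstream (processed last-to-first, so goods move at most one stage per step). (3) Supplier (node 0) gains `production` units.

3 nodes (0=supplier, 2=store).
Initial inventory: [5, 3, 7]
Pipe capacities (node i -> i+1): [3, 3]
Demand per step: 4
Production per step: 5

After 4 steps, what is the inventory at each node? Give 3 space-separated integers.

Step 1: demand=4,sold=4 ship[1->2]=3 ship[0->1]=3 prod=5 -> inv=[7 3 6]
Step 2: demand=4,sold=4 ship[1->2]=3 ship[0->1]=3 prod=5 -> inv=[9 3 5]
Step 3: demand=4,sold=4 ship[1->2]=3 ship[0->1]=3 prod=5 -> inv=[11 3 4]
Step 4: demand=4,sold=4 ship[1->2]=3 ship[0->1]=3 prod=5 -> inv=[13 3 3]

13 3 3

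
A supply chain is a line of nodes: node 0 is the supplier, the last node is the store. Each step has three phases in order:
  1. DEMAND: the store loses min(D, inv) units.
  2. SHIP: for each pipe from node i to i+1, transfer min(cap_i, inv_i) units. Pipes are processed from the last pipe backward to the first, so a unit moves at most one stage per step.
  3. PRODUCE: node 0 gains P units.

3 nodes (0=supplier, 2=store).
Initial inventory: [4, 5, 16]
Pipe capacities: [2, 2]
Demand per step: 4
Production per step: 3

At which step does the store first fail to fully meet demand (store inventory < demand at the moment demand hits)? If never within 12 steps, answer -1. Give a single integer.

Step 1: demand=4,sold=4 ship[1->2]=2 ship[0->1]=2 prod=3 -> [5 5 14]
Step 2: demand=4,sold=4 ship[1->2]=2 ship[0->1]=2 prod=3 -> [6 5 12]
Step 3: demand=4,sold=4 ship[1->2]=2 ship[0->1]=2 prod=3 -> [7 5 10]
Step 4: demand=4,sold=4 ship[1->2]=2 ship[0->1]=2 prod=3 -> [8 5 8]
Step 5: demand=4,sold=4 ship[1->2]=2 ship[0->1]=2 prod=3 -> [9 5 6]
Step 6: demand=4,sold=4 ship[1->2]=2 ship[0->1]=2 prod=3 -> [10 5 4]
Step 7: demand=4,sold=4 ship[1->2]=2 ship[0->1]=2 prod=3 -> [11 5 2]
Step 8: demand=4,sold=2 ship[1->2]=2 ship[0->1]=2 prod=3 -> [12 5 2]
Step 9: demand=4,sold=2 ship[1->2]=2 ship[0->1]=2 prod=3 -> [13 5 2]
Step 10: demand=4,sold=2 ship[1->2]=2 ship[0->1]=2 prod=3 -> [14 5 2]
Step 11: demand=4,sold=2 ship[1->2]=2 ship[0->1]=2 prod=3 -> [15 5 2]
Step 12: demand=4,sold=2 ship[1->2]=2 ship[0->1]=2 prod=3 -> [16 5 2]
First stockout at step 8

8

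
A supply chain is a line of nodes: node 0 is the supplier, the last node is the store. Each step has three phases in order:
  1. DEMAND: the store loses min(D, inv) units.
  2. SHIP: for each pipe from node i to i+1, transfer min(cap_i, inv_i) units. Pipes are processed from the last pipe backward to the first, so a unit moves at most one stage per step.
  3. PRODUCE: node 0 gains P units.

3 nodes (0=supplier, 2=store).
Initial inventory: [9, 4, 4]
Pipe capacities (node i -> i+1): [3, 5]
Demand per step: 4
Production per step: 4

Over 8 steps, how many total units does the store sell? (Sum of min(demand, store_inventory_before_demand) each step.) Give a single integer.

Answer: 26

Derivation:
Step 1: sold=4 (running total=4) -> [10 3 4]
Step 2: sold=4 (running total=8) -> [11 3 3]
Step 3: sold=3 (running total=11) -> [12 3 3]
Step 4: sold=3 (running total=14) -> [13 3 3]
Step 5: sold=3 (running total=17) -> [14 3 3]
Step 6: sold=3 (running total=20) -> [15 3 3]
Step 7: sold=3 (running total=23) -> [16 3 3]
Step 8: sold=3 (running total=26) -> [17 3 3]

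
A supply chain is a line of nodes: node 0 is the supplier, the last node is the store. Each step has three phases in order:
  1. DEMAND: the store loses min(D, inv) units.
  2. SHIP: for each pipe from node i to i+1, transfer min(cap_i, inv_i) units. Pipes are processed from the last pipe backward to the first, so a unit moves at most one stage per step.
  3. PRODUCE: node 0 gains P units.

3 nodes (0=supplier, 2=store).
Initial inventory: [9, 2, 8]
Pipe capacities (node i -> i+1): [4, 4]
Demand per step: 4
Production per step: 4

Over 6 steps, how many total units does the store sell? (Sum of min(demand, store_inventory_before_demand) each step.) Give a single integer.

Answer: 24

Derivation:
Step 1: sold=4 (running total=4) -> [9 4 6]
Step 2: sold=4 (running total=8) -> [9 4 6]
Step 3: sold=4 (running total=12) -> [9 4 6]
Step 4: sold=4 (running total=16) -> [9 4 6]
Step 5: sold=4 (running total=20) -> [9 4 6]
Step 6: sold=4 (running total=24) -> [9 4 6]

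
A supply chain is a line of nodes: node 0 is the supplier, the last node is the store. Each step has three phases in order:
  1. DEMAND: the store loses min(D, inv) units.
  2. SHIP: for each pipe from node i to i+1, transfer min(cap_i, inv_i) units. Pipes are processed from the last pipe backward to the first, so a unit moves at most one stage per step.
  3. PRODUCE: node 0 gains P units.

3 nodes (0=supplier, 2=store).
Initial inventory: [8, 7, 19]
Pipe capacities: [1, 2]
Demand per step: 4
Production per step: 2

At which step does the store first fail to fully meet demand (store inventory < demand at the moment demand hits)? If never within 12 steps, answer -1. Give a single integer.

Step 1: demand=4,sold=4 ship[1->2]=2 ship[0->1]=1 prod=2 -> [9 6 17]
Step 2: demand=4,sold=4 ship[1->2]=2 ship[0->1]=1 prod=2 -> [10 5 15]
Step 3: demand=4,sold=4 ship[1->2]=2 ship[0->1]=1 prod=2 -> [11 4 13]
Step 4: demand=4,sold=4 ship[1->2]=2 ship[0->1]=1 prod=2 -> [12 3 11]
Step 5: demand=4,sold=4 ship[1->2]=2 ship[0->1]=1 prod=2 -> [13 2 9]
Step 6: demand=4,sold=4 ship[1->2]=2 ship[0->1]=1 prod=2 -> [14 1 7]
Step 7: demand=4,sold=4 ship[1->2]=1 ship[0->1]=1 prod=2 -> [15 1 4]
Step 8: demand=4,sold=4 ship[1->2]=1 ship[0->1]=1 prod=2 -> [16 1 1]
Step 9: demand=4,sold=1 ship[1->2]=1 ship[0->1]=1 prod=2 -> [17 1 1]
Step 10: demand=4,sold=1 ship[1->2]=1 ship[0->1]=1 prod=2 -> [18 1 1]
Step 11: demand=4,sold=1 ship[1->2]=1 ship[0->1]=1 prod=2 -> [19 1 1]
Step 12: demand=4,sold=1 ship[1->2]=1 ship[0->1]=1 prod=2 -> [20 1 1]
First stockout at step 9

9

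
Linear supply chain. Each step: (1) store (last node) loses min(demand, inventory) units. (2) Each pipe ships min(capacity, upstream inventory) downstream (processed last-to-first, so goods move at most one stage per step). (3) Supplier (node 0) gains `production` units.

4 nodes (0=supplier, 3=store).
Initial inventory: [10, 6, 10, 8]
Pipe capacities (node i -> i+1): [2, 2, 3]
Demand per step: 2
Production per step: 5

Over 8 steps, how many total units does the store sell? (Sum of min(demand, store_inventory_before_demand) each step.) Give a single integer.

Answer: 16

Derivation:
Step 1: sold=2 (running total=2) -> [13 6 9 9]
Step 2: sold=2 (running total=4) -> [16 6 8 10]
Step 3: sold=2 (running total=6) -> [19 6 7 11]
Step 4: sold=2 (running total=8) -> [22 6 6 12]
Step 5: sold=2 (running total=10) -> [25 6 5 13]
Step 6: sold=2 (running total=12) -> [28 6 4 14]
Step 7: sold=2 (running total=14) -> [31 6 3 15]
Step 8: sold=2 (running total=16) -> [34 6 2 16]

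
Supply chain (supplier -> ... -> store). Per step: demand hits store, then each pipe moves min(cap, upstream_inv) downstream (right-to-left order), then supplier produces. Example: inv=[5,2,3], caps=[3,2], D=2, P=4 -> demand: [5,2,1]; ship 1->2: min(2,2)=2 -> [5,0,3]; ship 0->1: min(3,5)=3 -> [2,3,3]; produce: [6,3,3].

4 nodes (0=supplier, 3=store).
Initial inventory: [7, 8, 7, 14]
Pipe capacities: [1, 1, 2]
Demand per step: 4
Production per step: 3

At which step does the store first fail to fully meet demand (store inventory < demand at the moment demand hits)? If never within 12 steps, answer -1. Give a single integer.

Step 1: demand=4,sold=4 ship[2->3]=2 ship[1->2]=1 ship[0->1]=1 prod=3 -> [9 8 6 12]
Step 2: demand=4,sold=4 ship[2->3]=2 ship[1->2]=1 ship[0->1]=1 prod=3 -> [11 8 5 10]
Step 3: demand=4,sold=4 ship[2->3]=2 ship[1->2]=1 ship[0->1]=1 prod=3 -> [13 8 4 8]
Step 4: demand=4,sold=4 ship[2->3]=2 ship[1->2]=1 ship[0->1]=1 prod=3 -> [15 8 3 6]
Step 5: demand=4,sold=4 ship[2->3]=2 ship[1->2]=1 ship[0->1]=1 prod=3 -> [17 8 2 4]
Step 6: demand=4,sold=4 ship[2->3]=2 ship[1->2]=1 ship[0->1]=1 prod=3 -> [19 8 1 2]
Step 7: demand=4,sold=2 ship[2->3]=1 ship[1->2]=1 ship[0->1]=1 prod=3 -> [21 8 1 1]
Step 8: demand=4,sold=1 ship[2->3]=1 ship[1->2]=1 ship[0->1]=1 prod=3 -> [23 8 1 1]
Step 9: demand=4,sold=1 ship[2->3]=1 ship[1->2]=1 ship[0->1]=1 prod=3 -> [25 8 1 1]
Step 10: demand=4,sold=1 ship[2->3]=1 ship[1->2]=1 ship[0->1]=1 prod=3 -> [27 8 1 1]
Step 11: demand=4,sold=1 ship[2->3]=1 ship[1->2]=1 ship[0->1]=1 prod=3 -> [29 8 1 1]
Step 12: demand=4,sold=1 ship[2->3]=1 ship[1->2]=1 ship[0->1]=1 prod=3 -> [31 8 1 1]
First stockout at step 7

7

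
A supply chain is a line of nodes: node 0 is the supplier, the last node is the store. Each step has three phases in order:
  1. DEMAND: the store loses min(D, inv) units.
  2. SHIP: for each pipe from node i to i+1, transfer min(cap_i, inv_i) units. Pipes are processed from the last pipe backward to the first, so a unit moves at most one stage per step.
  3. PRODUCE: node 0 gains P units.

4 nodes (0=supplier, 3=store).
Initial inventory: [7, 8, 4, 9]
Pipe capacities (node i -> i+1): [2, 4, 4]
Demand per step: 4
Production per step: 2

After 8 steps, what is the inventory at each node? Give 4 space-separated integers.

Step 1: demand=4,sold=4 ship[2->3]=4 ship[1->2]=4 ship[0->1]=2 prod=2 -> inv=[7 6 4 9]
Step 2: demand=4,sold=4 ship[2->3]=4 ship[1->2]=4 ship[0->1]=2 prod=2 -> inv=[7 4 4 9]
Step 3: demand=4,sold=4 ship[2->3]=4 ship[1->2]=4 ship[0->1]=2 prod=2 -> inv=[7 2 4 9]
Step 4: demand=4,sold=4 ship[2->3]=4 ship[1->2]=2 ship[0->1]=2 prod=2 -> inv=[7 2 2 9]
Step 5: demand=4,sold=4 ship[2->3]=2 ship[1->2]=2 ship[0->1]=2 prod=2 -> inv=[7 2 2 7]
Step 6: demand=4,sold=4 ship[2->3]=2 ship[1->2]=2 ship[0->1]=2 prod=2 -> inv=[7 2 2 5]
Step 7: demand=4,sold=4 ship[2->3]=2 ship[1->2]=2 ship[0->1]=2 prod=2 -> inv=[7 2 2 3]
Step 8: demand=4,sold=3 ship[2->3]=2 ship[1->2]=2 ship[0->1]=2 prod=2 -> inv=[7 2 2 2]

7 2 2 2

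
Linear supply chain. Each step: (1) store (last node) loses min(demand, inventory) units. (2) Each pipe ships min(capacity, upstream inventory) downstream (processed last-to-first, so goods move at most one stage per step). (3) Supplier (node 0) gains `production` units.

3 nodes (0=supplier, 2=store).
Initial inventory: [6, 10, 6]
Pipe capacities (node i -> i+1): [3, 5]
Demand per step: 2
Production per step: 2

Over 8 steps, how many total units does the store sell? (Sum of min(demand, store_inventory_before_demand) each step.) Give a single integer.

Answer: 16

Derivation:
Step 1: sold=2 (running total=2) -> [5 8 9]
Step 2: sold=2 (running total=4) -> [4 6 12]
Step 3: sold=2 (running total=6) -> [3 4 15]
Step 4: sold=2 (running total=8) -> [2 3 17]
Step 5: sold=2 (running total=10) -> [2 2 18]
Step 6: sold=2 (running total=12) -> [2 2 18]
Step 7: sold=2 (running total=14) -> [2 2 18]
Step 8: sold=2 (running total=16) -> [2 2 18]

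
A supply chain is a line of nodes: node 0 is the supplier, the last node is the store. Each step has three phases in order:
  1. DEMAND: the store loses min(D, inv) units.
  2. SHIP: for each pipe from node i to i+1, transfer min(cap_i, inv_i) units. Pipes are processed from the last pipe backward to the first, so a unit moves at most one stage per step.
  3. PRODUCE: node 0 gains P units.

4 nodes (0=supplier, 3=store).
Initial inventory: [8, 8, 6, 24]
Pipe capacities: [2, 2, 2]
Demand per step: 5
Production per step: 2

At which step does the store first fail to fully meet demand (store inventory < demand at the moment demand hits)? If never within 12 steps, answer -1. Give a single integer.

Step 1: demand=5,sold=5 ship[2->3]=2 ship[1->2]=2 ship[0->1]=2 prod=2 -> [8 8 6 21]
Step 2: demand=5,sold=5 ship[2->3]=2 ship[1->2]=2 ship[0->1]=2 prod=2 -> [8 8 6 18]
Step 3: demand=5,sold=5 ship[2->3]=2 ship[1->2]=2 ship[0->1]=2 prod=2 -> [8 8 6 15]
Step 4: demand=5,sold=5 ship[2->3]=2 ship[1->2]=2 ship[0->1]=2 prod=2 -> [8 8 6 12]
Step 5: demand=5,sold=5 ship[2->3]=2 ship[1->2]=2 ship[0->1]=2 prod=2 -> [8 8 6 9]
Step 6: demand=5,sold=5 ship[2->3]=2 ship[1->2]=2 ship[0->1]=2 prod=2 -> [8 8 6 6]
Step 7: demand=5,sold=5 ship[2->3]=2 ship[1->2]=2 ship[0->1]=2 prod=2 -> [8 8 6 3]
Step 8: demand=5,sold=3 ship[2->3]=2 ship[1->2]=2 ship[0->1]=2 prod=2 -> [8 8 6 2]
Step 9: demand=5,sold=2 ship[2->3]=2 ship[1->2]=2 ship[0->1]=2 prod=2 -> [8 8 6 2]
Step 10: demand=5,sold=2 ship[2->3]=2 ship[1->2]=2 ship[0->1]=2 prod=2 -> [8 8 6 2]
Step 11: demand=5,sold=2 ship[2->3]=2 ship[1->2]=2 ship[0->1]=2 prod=2 -> [8 8 6 2]
Step 12: demand=5,sold=2 ship[2->3]=2 ship[1->2]=2 ship[0->1]=2 prod=2 -> [8 8 6 2]
First stockout at step 8

8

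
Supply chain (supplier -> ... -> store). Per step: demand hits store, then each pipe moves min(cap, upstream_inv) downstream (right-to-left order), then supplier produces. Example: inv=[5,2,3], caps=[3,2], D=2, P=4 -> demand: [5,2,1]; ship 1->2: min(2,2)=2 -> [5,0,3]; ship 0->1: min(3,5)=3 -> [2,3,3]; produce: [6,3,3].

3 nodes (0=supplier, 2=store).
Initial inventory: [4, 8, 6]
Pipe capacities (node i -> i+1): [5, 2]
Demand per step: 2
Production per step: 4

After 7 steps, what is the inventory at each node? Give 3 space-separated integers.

Step 1: demand=2,sold=2 ship[1->2]=2 ship[0->1]=4 prod=4 -> inv=[4 10 6]
Step 2: demand=2,sold=2 ship[1->2]=2 ship[0->1]=4 prod=4 -> inv=[4 12 6]
Step 3: demand=2,sold=2 ship[1->2]=2 ship[0->1]=4 prod=4 -> inv=[4 14 6]
Step 4: demand=2,sold=2 ship[1->2]=2 ship[0->1]=4 prod=4 -> inv=[4 16 6]
Step 5: demand=2,sold=2 ship[1->2]=2 ship[0->1]=4 prod=4 -> inv=[4 18 6]
Step 6: demand=2,sold=2 ship[1->2]=2 ship[0->1]=4 prod=4 -> inv=[4 20 6]
Step 7: demand=2,sold=2 ship[1->2]=2 ship[0->1]=4 prod=4 -> inv=[4 22 6]

4 22 6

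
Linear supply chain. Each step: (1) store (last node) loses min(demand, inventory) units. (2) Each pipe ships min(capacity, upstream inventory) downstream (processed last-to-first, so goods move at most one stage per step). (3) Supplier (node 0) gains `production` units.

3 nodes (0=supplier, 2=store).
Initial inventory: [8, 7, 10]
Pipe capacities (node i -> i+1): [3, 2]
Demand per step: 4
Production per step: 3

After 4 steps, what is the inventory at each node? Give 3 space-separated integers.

Step 1: demand=4,sold=4 ship[1->2]=2 ship[0->1]=3 prod=3 -> inv=[8 8 8]
Step 2: demand=4,sold=4 ship[1->2]=2 ship[0->1]=3 prod=3 -> inv=[8 9 6]
Step 3: demand=4,sold=4 ship[1->2]=2 ship[0->1]=3 prod=3 -> inv=[8 10 4]
Step 4: demand=4,sold=4 ship[1->2]=2 ship[0->1]=3 prod=3 -> inv=[8 11 2]

8 11 2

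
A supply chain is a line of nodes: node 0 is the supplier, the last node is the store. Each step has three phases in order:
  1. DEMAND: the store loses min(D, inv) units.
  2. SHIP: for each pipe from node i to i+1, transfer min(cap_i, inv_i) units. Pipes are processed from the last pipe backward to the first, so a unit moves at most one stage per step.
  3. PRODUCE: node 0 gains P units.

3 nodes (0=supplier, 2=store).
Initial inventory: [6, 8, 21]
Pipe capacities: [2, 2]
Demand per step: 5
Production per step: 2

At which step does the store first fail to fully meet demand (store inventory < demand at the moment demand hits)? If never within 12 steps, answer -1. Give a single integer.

Step 1: demand=5,sold=5 ship[1->2]=2 ship[0->1]=2 prod=2 -> [6 8 18]
Step 2: demand=5,sold=5 ship[1->2]=2 ship[0->1]=2 prod=2 -> [6 8 15]
Step 3: demand=5,sold=5 ship[1->2]=2 ship[0->1]=2 prod=2 -> [6 8 12]
Step 4: demand=5,sold=5 ship[1->2]=2 ship[0->1]=2 prod=2 -> [6 8 9]
Step 5: demand=5,sold=5 ship[1->2]=2 ship[0->1]=2 prod=2 -> [6 8 6]
Step 6: demand=5,sold=5 ship[1->2]=2 ship[0->1]=2 prod=2 -> [6 8 3]
Step 7: demand=5,sold=3 ship[1->2]=2 ship[0->1]=2 prod=2 -> [6 8 2]
Step 8: demand=5,sold=2 ship[1->2]=2 ship[0->1]=2 prod=2 -> [6 8 2]
Step 9: demand=5,sold=2 ship[1->2]=2 ship[0->1]=2 prod=2 -> [6 8 2]
Step 10: demand=5,sold=2 ship[1->2]=2 ship[0->1]=2 prod=2 -> [6 8 2]
Step 11: demand=5,sold=2 ship[1->2]=2 ship[0->1]=2 prod=2 -> [6 8 2]
Step 12: demand=5,sold=2 ship[1->2]=2 ship[0->1]=2 prod=2 -> [6 8 2]
First stockout at step 7

7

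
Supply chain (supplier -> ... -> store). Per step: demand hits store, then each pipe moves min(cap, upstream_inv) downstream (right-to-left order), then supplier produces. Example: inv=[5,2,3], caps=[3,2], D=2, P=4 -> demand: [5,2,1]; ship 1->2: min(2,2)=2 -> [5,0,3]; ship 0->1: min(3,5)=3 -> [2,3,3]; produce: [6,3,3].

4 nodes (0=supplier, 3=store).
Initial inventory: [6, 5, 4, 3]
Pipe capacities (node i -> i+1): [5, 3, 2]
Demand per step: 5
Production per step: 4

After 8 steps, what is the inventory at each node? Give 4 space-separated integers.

Step 1: demand=5,sold=3 ship[2->3]=2 ship[1->2]=3 ship[0->1]=5 prod=4 -> inv=[5 7 5 2]
Step 2: demand=5,sold=2 ship[2->3]=2 ship[1->2]=3 ship[0->1]=5 prod=4 -> inv=[4 9 6 2]
Step 3: demand=5,sold=2 ship[2->3]=2 ship[1->2]=3 ship[0->1]=4 prod=4 -> inv=[4 10 7 2]
Step 4: demand=5,sold=2 ship[2->3]=2 ship[1->2]=3 ship[0->1]=4 prod=4 -> inv=[4 11 8 2]
Step 5: demand=5,sold=2 ship[2->3]=2 ship[1->2]=3 ship[0->1]=4 prod=4 -> inv=[4 12 9 2]
Step 6: demand=5,sold=2 ship[2->3]=2 ship[1->2]=3 ship[0->1]=4 prod=4 -> inv=[4 13 10 2]
Step 7: demand=5,sold=2 ship[2->3]=2 ship[1->2]=3 ship[0->1]=4 prod=4 -> inv=[4 14 11 2]
Step 8: demand=5,sold=2 ship[2->3]=2 ship[1->2]=3 ship[0->1]=4 prod=4 -> inv=[4 15 12 2]

4 15 12 2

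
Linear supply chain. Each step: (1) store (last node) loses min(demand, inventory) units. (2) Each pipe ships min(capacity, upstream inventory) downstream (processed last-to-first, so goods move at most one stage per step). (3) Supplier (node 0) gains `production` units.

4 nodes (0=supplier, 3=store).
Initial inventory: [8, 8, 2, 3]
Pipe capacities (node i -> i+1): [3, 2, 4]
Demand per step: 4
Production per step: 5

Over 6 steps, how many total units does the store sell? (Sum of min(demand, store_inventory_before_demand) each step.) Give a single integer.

Step 1: sold=3 (running total=3) -> [10 9 2 2]
Step 2: sold=2 (running total=5) -> [12 10 2 2]
Step 3: sold=2 (running total=7) -> [14 11 2 2]
Step 4: sold=2 (running total=9) -> [16 12 2 2]
Step 5: sold=2 (running total=11) -> [18 13 2 2]
Step 6: sold=2 (running total=13) -> [20 14 2 2]

Answer: 13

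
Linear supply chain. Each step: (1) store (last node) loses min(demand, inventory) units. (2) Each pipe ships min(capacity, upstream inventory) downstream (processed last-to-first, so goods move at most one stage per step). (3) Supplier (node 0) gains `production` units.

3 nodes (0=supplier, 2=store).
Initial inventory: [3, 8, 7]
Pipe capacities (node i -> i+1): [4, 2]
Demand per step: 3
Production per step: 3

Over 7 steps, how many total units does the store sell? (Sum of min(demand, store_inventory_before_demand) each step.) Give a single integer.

Answer: 19

Derivation:
Step 1: sold=3 (running total=3) -> [3 9 6]
Step 2: sold=3 (running total=6) -> [3 10 5]
Step 3: sold=3 (running total=9) -> [3 11 4]
Step 4: sold=3 (running total=12) -> [3 12 3]
Step 5: sold=3 (running total=15) -> [3 13 2]
Step 6: sold=2 (running total=17) -> [3 14 2]
Step 7: sold=2 (running total=19) -> [3 15 2]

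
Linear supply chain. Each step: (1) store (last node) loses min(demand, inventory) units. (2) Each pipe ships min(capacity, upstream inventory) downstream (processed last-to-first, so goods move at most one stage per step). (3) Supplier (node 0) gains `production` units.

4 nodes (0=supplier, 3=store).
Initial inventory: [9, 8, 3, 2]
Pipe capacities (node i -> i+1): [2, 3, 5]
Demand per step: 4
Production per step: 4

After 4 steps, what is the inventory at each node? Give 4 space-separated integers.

Step 1: demand=4,sold=2 ship[2->3]=3 ship[1->2]=3 ship[0->1]=2 prod=4 -> inv=[11 7 3 3]
Step 2: demand=4,sold=3 ship[2->3]=3 ship[1->2]=3 ship[0->1]=2 prod=4 -> inv=[13 6 3 3]
Step 3: demand=4,sold=3 ship[2->3]=3 ship[1->2]=3 ship[0->1]=2 prod=4 -> inv=[15 5 3 3]
Step 4: demand=4,sold=3 ship[2->3]=3 ship[1->2]=3 ship[0->1]=2 prod=4 -> inv=[17 4 3 3]

17 4 3 3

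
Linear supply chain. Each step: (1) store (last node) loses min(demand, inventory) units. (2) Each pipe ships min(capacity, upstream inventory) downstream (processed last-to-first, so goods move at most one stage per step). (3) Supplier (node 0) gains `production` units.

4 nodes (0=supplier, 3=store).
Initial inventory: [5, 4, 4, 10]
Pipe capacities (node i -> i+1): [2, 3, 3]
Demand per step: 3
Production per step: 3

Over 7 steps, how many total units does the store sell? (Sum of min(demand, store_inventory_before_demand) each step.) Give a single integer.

Answer: 21

Derivation:
Step 1: sold=3 (running total=3) -> [6 3 4 10]
Step 2: sold=3 (running total=6) -> [7 2 4 10]
Step 3: sold=3 (running total=9) -> [8 2 3 10]
Step 4: sold=3 (running total=12) -> [9 2 2 10]
Step 5: sold=3 (running total=15) -> [10 2 2 9]
Step 6: sold=3 (running total=18) -> [11 2 2 8]
Step 7: sold=3 (running total=21) -> [12 2 2 7]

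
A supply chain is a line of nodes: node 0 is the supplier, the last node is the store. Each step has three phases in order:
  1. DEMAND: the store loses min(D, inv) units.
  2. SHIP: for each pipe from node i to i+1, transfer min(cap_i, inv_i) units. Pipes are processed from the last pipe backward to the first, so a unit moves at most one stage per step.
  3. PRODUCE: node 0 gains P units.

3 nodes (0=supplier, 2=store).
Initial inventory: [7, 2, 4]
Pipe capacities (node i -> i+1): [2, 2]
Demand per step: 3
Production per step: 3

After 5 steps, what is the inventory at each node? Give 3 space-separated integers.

Step 1: demand=3,sold=3 ship[1->2]=2 ship[0->1]=2 prod=3 -> inv=[8 2 3]
Step 2: demand=3,sold=3 ship[1->2]=2 ship[0->1]=2 prod=3 -> inv=[9 2 2]
Step 3: demand=3,sold=2 ship[1->2]=2 ship[0->1]=2 prod=3 -> inv=[10 2 2]
Step 4: demand=3,sold=2 ship[1->2]=2 ship[0->1]=2 prod=3 -> inv=[11 2 2]
Step 5: demand=3,sold=2 ship[1->2]=2 ship[0->1]=2 prod=3 -> inv=[12 2 2]

12 2 2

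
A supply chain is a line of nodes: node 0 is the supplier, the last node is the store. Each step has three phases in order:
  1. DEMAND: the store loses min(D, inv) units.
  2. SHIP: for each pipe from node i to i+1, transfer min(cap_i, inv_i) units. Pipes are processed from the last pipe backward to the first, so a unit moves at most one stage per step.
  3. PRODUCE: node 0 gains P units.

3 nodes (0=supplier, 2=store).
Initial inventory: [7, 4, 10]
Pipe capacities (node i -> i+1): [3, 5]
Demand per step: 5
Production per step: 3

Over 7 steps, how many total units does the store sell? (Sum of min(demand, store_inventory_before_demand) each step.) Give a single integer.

Step 1: sold=5 (running total=5) -> [7 3 9]
Step 2: sold=5 (running total=10) -> [7 3 7]
Step 3: sold=5 (running total=15) -> [7 3 5]
Step 4: sold=5 (running total=20) -> [7 3 3]
Step 5: sold=3 (running total=23) -> [7 3 3]
Step 6: sold=3 (running total=26) -> [7 3 3]
Step 7: sold=3 (running total=29) -> [7 3 3]

Answer: 29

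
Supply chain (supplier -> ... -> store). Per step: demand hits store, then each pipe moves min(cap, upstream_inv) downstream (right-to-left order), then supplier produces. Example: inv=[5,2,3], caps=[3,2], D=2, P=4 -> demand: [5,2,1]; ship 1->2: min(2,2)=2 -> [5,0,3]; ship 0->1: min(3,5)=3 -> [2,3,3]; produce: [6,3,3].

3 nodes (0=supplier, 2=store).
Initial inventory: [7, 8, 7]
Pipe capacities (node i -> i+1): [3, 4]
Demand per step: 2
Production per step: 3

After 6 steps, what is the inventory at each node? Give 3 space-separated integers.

Step 1: demand=2,sold=2 ship[1->2]=4 ship[0->1]=3 prod=3 -> inv=[7 7 9]
Step 2: demand=2,sold=2 ship[1->2]=4 ship[0->1]=3 prod=3 -> inv=[7 6 11]
Step 3: demand=2,sold=2 ship[1->2]=4 ship[0->1]=3 prod=3 -> inv=[7 5 13]
Step 4: demand=2,sold=2 ship[1->2]=4 ship[0->1]=3 prod=3 -> inv=[7 4 15]
Step 5: demand=2,sold=2 ship[1->2]=4 ship[0->1]=3 prod=3 -> inv=[7 3 17]
Step 6: demand=2,sold=2 ship[1->2]=3 ship[0->1]=3 prod=3 -> inv=[7 3 18]

7 3 18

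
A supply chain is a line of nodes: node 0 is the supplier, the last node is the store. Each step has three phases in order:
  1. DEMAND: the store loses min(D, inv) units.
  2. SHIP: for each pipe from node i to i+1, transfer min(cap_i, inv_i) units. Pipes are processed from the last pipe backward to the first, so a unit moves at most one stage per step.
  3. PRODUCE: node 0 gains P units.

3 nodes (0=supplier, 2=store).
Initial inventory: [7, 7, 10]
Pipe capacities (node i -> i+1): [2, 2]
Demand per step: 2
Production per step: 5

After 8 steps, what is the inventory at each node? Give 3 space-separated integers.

Step 1: demand=2,sold=2 ship[1->2]=2 ship[0->1]=2 prod=5 -> inv=[10 7 10]
Step 2: demand=2,sold=2 ship[1->2]=2 ship[0->1]=2 prod=5 -> inv=[13 7 10]
Step 3: demand=2,sold=2 ship[1->2]=2 ship[0->1]=2 prod=5 -> inv=[16 7 10]
Step 4: demand=2,sold=2 ship[1->2]=2 ship[0->1]=2 prod=5 -> inv=[19 7 10]
Step 5: demand=2,sold=2 ship[1->2]=2 ship[0->1]=2 prod=5 -> inv=[22 7 10]
Step 6: demand=2,sold=2 ship[1->2]=2 ship[0->1]=2 prod=5 -> inv=[25 7 10]
Step 7: demand=2,sold=2 ship[1->2]=2 ship[0->1]=2 prod=5 -> inv=[28 7 10]
Step 8: demand=2,sold=2 ship[1->2]=2 ship[0->1]=2 prod=5 -> inv=[31 7 10]

31 7 10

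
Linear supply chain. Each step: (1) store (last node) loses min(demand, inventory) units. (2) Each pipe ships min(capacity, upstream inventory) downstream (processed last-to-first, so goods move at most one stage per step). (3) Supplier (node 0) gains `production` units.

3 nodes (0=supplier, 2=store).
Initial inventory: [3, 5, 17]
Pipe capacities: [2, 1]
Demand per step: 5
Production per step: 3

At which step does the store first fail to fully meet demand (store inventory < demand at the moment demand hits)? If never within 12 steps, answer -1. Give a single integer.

Step 1: demand=5,sold=5 ship[1->2]=1 ship[0->1]=2 prod=3 -> [4 6 13]
Step 2: demand=5,sold=5 ship[1->2]=1 ship[0->1]=2 prod=3 -> [5 7 9]
Step 3: demand=5,sold=5 ship[1->2]=1 ship[0->1]=2 prod=3 -> [6 8 5]
Step 4: demand=5,sold=5 ship[1->2]=1 ship[0->1]=2 prod=3 -> [7 9 1]
Step 5: demand=5,sold=1 ship[1->2]=1 ship[0->1]=2 prod=3 -> [8 10 1]
Step 6: demand=5,sold=1 ship[1->2]=1 ship[0->1]=2 prod=3 -> [9 11 1]
Step 7: demand=5,sold=1 ship[1->2]=1 ship[0->1]=2 prod=3 -> [10 12 1]
Step 8: demand=5,sold=1 ship[1->2]=1 ship[0->1]=2 prod=3 -> [11 13 1]
Step 9: demand=5,sold=1 ship[1->2]=1 ship[0->1]=2 prod=3 -> [12 14 1]
Step 10: demand=5,sold=1 ship[1->2]=1 ship[0->1]=2 prod=3 -> [13 15 1]
Step 11: demand=5,sold=1 ship[1->2]=1 ship[0->1]=2 prod=3 -> [14 16 1]
Step 12: demand=5,sold=1 ship[1->2]=1 ship[0->1]=2 prod=3 -> [15 17 1]
First stockout at step 5

5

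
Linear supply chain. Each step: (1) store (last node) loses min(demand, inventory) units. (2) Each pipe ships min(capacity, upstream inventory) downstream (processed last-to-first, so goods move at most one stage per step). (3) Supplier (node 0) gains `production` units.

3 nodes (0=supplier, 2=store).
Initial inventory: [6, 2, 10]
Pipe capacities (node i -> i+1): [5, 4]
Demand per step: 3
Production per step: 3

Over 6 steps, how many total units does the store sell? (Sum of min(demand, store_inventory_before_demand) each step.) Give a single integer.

Step 1: sold=3 (running total=3) -> [4 5 9]
Step 2: sold=3 (running total=6) -> [3 5 10]
Step 3: sold=3 (running total=9) -> [3 4 11]
Step 4: sold=3 (running total=12) -> [3 3 12]
Step 5: sold=3 (running total=15) -> [3 3 12]
Step 6: sold=3 (running total=18) -> [3 3 12]

Answer: 18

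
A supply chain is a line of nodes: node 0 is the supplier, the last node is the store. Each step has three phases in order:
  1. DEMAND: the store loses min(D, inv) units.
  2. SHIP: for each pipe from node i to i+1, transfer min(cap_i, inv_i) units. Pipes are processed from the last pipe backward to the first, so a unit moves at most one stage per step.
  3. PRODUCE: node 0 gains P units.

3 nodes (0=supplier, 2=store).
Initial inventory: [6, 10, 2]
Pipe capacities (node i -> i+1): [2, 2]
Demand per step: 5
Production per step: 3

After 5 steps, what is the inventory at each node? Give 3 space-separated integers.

Step 1: demand=5,sold=2 ship[1->2]=2 ship[0->1]=2 prod=3 -> inv=[7 10 2]
Step 2: demand=5,sold=2 ship[1->2]=2 ship[0->1]=2 prod=3 -> inv=[8 10 2]
Step 3: demand=5,sold=2 ship[1->2]=2 ship[0->1]=2 prod=3 -> inv=[9 10 2]
Step 4: demand=5,sold=2 ship[1->2]=2 ship[0->1]=2 prod=3 -> inv=[10 10 2]
Step 5: demand=5,sold=2 ship[1->2]=2 ship[0->1]=2 prod=3 -> inv=[11 10 2]

11 10 2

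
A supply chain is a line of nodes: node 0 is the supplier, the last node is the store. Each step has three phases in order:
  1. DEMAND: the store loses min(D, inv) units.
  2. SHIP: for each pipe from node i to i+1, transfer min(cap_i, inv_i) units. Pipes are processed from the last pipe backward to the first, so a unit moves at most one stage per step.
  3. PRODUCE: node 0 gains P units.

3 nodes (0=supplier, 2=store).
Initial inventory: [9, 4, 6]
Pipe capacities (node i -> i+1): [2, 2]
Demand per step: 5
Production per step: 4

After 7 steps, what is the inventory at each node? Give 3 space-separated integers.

Step 1: demand=5,sold=5 ship[1->2]=2 ship[0->1]=2 prod=4 -> inv=[11 4 3]
Step 2: demand=5,sold=3 ship[1->2]=2 ship[0->1]=2 prod=4 -> inv=[13 4 2]
Step 3: demand=5,sold=2 ship[1->2]=2 ship[0->1]=2 prod=4 -> inv=[15 4 2]
Step 4: demand=5,sold=2 ship[1->2]=2 ship[0->1]=2 prod=4 -> inv=[17 4 2]
Step 5: demand=5,sold=2 ship[1->2]=2 ship[0->1]=2 prod=4 -> inv=[19 4 2]
Step 6: demand=5,sold=2 ship[1->2]=2 ship[0->1]=2 prod=4 -> inv=[21 4 2]
Step 7: demand=5,sold=2 ship[1->2]=2 ship[0->1]=2 prod=4 -> inv=[23 4 2]

23 4 2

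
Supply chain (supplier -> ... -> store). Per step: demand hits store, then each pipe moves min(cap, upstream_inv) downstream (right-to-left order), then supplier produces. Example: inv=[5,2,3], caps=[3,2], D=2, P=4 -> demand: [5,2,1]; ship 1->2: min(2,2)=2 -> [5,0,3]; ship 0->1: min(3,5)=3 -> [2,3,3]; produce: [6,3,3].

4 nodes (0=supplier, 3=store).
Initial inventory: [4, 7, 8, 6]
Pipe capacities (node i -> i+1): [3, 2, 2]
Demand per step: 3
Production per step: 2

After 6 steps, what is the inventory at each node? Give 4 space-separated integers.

Step 1: demand=3,sold=3 ship[2->3]=2 ship[1->2]=2 ship[0->1]=3 prod=2 -> inv=[3 8 8 5]
Step 2: demand=3,sold=3 ship[2->3]=2 ship[1->2]=2 ship[0->1]=3 prod=2 -> inv=[2 9 8 4]
Step 3: demand=3,sold=3 ship[2->3]=2 ship[1->2]=2 ship[0->1]=2 prod=2 -> inv=[2 9 8 3]
Step 4: demand=3,sold=3 ship[2->3]=2 ship[1->2]=2 ship[0->1]=2 prod=2 -> inv=[2 9 8 2]
Step 5: demand=3,sold=2 ship[2->3]=2 ship[1->2]=2 ship[0->1]=2 prod=2 -> inv=[2 9 8 2]
Step 6: demand=3,sold=2 ship[2->3]=2 ship[1->2]=2 ship[0->1]=2 prod=2 -> inv=[2 9 8 2]

2 9 8 2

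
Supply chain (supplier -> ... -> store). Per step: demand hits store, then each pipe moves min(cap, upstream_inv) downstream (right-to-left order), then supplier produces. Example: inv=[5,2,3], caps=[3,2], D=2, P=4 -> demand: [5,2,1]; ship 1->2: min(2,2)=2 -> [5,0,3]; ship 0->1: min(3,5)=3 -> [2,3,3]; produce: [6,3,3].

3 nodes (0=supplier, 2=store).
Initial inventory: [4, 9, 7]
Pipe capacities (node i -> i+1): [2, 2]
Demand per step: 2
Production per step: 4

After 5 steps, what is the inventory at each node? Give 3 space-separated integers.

Step 1: demand=2,sold=2 ship[1->2]=2 ship[0->1]=2 prod=4 -> inv=[6 9 7]
Step 2: demand=2,sold=2 ship[1->2]=2 ship[0->1]=2 prod=4 -> inv=[8 9 7]
Step 3: demand=2,sold=2 ship[1->2]=2 ship[0->1]=2 prod=4 -> inv=[10 9 7]
Step 4: demand=2,sold=2 ship[1->2]=2 ship[0->1]=2 prod=4 -> inv=[12 9 7]
Step 5: demand=2,sold=2 ship[1->2]=2 ship[0->1]=2 prod=4 -> inv=[14 9 7]

14 9 7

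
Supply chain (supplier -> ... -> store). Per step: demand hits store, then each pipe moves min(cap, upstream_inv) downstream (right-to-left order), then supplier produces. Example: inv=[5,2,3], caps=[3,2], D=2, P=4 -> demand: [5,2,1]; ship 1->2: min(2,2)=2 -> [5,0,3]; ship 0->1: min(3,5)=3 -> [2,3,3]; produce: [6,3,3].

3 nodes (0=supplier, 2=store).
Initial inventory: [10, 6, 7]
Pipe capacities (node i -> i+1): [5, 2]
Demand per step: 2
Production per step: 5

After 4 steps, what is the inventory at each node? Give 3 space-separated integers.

Step 1: demand=2,sold=2 ship[1->2]=2 ship[0->1]=5 prod=5 -> inv=[10 9 7]
Step 2: demand=2,sold=2 ship[1->2]=2 ship[0->1]=5 prod=5 -> inv=[10 12 7]
Step 3: demand=2,sold=2 ship[1->2]=2 ship[0->1]=5 prod=5 -> inv=[10 15 7]
Step 4: demand=2,sold=2 ship[1->2]=2 ship[0->1]=5 prod=5 -> inv=[10 18 7]

10 18 7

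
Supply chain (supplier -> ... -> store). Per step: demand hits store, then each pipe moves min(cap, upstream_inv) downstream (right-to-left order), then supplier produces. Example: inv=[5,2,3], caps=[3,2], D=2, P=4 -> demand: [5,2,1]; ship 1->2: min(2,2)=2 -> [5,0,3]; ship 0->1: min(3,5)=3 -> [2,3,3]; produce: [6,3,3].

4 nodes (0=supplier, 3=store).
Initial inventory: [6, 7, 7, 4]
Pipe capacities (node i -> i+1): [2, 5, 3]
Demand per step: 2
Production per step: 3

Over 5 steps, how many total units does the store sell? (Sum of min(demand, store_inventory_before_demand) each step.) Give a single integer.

Answer: 10

Derivation:
Step 1: sold=2 (running total=2) -> [7 4 9 5]
Step 2: sold=2 (running total=4) -> [8 2 10 6]
Step 3: sold=2 (running total=6) -> [9 2 9 7]
Step 4: sold=2 (running total=8) -> [10 2 8 8]
Step 5: sold=2 (running total=10) -> [11 2 7 9]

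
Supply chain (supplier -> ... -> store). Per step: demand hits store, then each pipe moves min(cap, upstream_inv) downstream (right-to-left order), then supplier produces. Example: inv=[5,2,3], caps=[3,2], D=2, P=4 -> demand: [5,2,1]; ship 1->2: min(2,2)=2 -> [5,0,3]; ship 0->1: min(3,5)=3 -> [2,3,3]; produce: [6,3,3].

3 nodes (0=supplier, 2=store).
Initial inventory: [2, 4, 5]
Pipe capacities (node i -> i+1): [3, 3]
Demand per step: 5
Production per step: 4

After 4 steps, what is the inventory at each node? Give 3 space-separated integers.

Step 1: demand=5,sold=5 ship[1->2]=3 ship[0->1]=2 prod=4 -> inv=[4 3 3]
Step 2: demand=5,sold=3 ship[1->2]=3 ship[0->1]=3 prod=4 -> inv=[5 3 3]
Step 3: demand=5,sold=3 ship[1->2]=3 ship[0->1]=3 prod=4 -> inv=[6 3 3]
Step 4: demand=5,sold=3 ship[1->2]=3 ship[0->1]=3 prod=4 -> inv=[7 3 3]

7 3 3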